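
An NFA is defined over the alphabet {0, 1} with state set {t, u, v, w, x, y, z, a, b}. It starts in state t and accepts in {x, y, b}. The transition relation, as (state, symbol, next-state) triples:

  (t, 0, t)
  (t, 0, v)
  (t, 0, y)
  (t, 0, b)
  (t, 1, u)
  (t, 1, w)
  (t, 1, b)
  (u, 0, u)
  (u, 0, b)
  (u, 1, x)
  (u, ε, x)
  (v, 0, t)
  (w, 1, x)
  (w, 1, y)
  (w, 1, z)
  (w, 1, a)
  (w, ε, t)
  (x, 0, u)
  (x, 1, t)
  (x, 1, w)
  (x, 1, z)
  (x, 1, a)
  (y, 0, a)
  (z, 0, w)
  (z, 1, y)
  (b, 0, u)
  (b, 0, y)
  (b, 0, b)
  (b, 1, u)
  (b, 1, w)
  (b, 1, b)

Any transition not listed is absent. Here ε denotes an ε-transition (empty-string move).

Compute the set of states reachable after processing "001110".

{t, u, v, w, x, y, a, b}

Start in {t}.
Read '0': t→{t, v, y, b}; now {t, v, y, b}.
Read '0': t→{t, v, y, b}, v→{t}, y→{a}, b→{u, y, b}; union {t, u, v, y, a, b}; ε-closure = {t, u, v, x, y, a, b}.
Read '1': t→{u, w, b}, u→{x}, v→∅, x→{t, w, z, a}, y→∅, a→∅, b→{u, w, b}; now {t, u, w, x, z, a, b}.
Read '1': t→{u, w, b}, u→{x}, w→{x, y, z, a}, x→{t, w, z, a}, z→{y}, a→∅, b→{u, w, b}; now {t, u, w, x, y, z, a, b}.
Read '1': t→{u, w, b}, u→{x}, w→{x, y, z, a}, x→{t, w, z, a}, y→∅, z→{y}, a→∅, b→{u, w, b}; now {t, u, w, x, y, z, a, b}.
Read '0': t→{t, v, y, b}, u→{u, b}, w→∅, x→{u}, y→{a}, z→{w}, a→∅, b→{u, y, b}; union {t, u, v, w, y, a, b}; ε-closure = {t, u, v, w, x, y, a, b}.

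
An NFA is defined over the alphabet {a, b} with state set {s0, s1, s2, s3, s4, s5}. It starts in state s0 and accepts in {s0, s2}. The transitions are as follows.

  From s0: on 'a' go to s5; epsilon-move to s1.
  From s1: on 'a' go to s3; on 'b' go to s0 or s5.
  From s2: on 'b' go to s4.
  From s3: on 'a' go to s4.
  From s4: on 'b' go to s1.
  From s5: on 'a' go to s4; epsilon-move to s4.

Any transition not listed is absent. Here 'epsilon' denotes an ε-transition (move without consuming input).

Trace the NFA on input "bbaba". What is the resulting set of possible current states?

Start: ε-closure({s0}) = {s0, s1}.
Read 'b': {s0, s1} → {s0, s1, s4, s5}.
Read 'b': {s0, s1, s4, s5} → {s0, s1, s4, s5}.
Read 'a': {s0, s1, s4, s5} → {s3, s4, s5}.
Read 'b': {s3, s4, s5} → {s1}.
Read 'a': {s1} → {s3}.

{s3}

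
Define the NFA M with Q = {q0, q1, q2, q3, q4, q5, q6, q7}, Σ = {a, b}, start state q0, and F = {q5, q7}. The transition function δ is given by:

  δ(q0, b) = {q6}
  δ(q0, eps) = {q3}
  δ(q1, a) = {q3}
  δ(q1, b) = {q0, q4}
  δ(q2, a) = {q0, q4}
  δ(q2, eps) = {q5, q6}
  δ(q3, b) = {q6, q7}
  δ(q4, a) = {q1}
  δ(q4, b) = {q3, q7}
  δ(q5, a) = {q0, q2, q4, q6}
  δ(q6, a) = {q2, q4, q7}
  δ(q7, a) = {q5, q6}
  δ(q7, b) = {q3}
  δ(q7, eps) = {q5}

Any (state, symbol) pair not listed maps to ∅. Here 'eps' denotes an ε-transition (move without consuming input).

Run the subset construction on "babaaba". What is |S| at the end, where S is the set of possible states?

Start: ε-closure({q0}) = {q0, q3}.
Read 'b': q0→{q6}, q3→{q6, q7}; union {q6, q7}; ε-closure = {q5, q6, q7}.
Read 'a': q5→{q0, q2, q4, q6}, q6→{q2, q4, q7}, q7→{q5, q6}; union {q0, q2, q4, q5, q6, q7}; ε-closure = {q0, q2, q3, q4, q5, q6, q7}.
Read 'b': q0→{q6}, q2→∅, q3→{q6, q7}, q4→{q3, q7}, q5→∅, q6→∅, q7→{q3}; union {q3, q6, q7}; ε-closure = {q3, q5, q6, q7}.
Read 'a': q3→∅, q5→{q0, q2, q4, q6}, q6→{q2, q4, q7}, q7→{q5, q6}; union {q0, q2, q4, q5, q6, q7}; ε-closure = {q0, q2, q3, q4, q5, q6, q7}.
Read 'a': q0→∅, q2→{q0, q4}, q3→∅, q4→{q1}, q5→{q0, q2, q4, q6}, q6→{q2, q4, q7}, q7→{q5, q6}; union {q0, q1, q2, q4, q5, q6, q7}; ε-closure = {q0, q1, q2, q3, q4, q5, q6, q7}.
Read 'b': q0→{q6}, q1→{q0, q4}, q2→∅, q3→{q6, q7}, q4→{q3, q7}, q5→∅, q6→∅, q7→{q3}; union {q0, q3, q4, q6, q7}; ε-closure = {q0, q3, q4, q5, q6, q7}.
Read 'a': q0→∅, q3→∅, q4→{q1}, q5→{q0, q2, q4, q6}, q6→{q2, q4, q7}, q7→{q5, q6}; union {q0, q1, q2, q4, q5, q6, q7}; ε-closure = {q0, q1, q2, q3, q4, q5, q6, q7}.
That set has 8 states.

8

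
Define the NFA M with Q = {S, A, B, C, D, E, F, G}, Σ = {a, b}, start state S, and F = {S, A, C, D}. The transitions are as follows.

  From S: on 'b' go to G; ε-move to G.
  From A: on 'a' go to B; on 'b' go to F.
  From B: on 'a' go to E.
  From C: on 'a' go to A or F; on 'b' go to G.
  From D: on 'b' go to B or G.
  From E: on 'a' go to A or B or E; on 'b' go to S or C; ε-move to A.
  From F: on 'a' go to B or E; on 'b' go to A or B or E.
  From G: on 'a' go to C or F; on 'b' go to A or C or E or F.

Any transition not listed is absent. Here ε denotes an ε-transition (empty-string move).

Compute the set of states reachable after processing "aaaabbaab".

{S, A, B, C, E, F, G}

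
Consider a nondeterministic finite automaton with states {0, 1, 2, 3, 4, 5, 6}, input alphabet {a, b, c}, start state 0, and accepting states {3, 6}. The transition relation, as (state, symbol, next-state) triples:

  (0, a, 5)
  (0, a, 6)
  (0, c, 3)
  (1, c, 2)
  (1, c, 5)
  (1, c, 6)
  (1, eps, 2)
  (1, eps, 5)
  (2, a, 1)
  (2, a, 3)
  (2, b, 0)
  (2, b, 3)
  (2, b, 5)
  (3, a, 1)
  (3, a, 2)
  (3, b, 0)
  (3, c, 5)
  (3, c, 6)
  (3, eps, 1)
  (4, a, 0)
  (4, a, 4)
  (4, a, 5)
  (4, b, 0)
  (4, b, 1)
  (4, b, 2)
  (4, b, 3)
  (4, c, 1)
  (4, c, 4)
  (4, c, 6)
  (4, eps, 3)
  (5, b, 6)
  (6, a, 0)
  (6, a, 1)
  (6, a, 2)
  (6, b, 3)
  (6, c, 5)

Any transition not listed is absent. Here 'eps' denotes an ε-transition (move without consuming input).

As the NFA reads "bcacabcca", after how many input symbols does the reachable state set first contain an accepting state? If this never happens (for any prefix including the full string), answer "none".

none

Start in {0}.
Read 'b': 0→∅; now ∅.
The set is empty and remains empty for the remaining 8 symbols.
No reachable set along the way intersects F.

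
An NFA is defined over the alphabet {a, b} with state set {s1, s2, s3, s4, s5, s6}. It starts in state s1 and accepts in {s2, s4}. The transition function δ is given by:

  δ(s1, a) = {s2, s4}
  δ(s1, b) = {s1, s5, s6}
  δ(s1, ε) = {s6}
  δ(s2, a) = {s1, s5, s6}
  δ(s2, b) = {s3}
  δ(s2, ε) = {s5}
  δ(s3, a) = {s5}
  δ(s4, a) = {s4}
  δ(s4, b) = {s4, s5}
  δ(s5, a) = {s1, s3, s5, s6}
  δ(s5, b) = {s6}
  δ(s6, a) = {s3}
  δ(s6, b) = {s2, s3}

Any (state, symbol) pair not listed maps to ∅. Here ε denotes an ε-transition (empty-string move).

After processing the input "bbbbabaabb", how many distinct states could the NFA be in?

Start: ε-closure({s1}) = {s1, s6}.
Read 'b': s1→{s1, s5, s6}, s6→{s2, s3}; now {s1, s2, s3, s5, s6}.
Read 'b': s1→{s1, s5, s6}, s2→{s3}, s3→∅, s5→{s6}, s6→{s2, s3}; now {s1, s2, s3, s5, s6}.
Read 'b': s1→{s1, s5, s6}, s2→{s3}, s3→∅, s5→{s6}, s6→{s2, s3}; now {s1, s2, s3, s5, s6}.
Read 'b': s1→{s1, s5, s6}, s2→{s3}, s3→∅, s5→{s6}, s6→{s2, s3}; now {s1, s2, s3, s5, s6}.
Read 'a': s1→{s2, s4}, s2→{s1, s5, s6}, s3→{s5}, s5→{s1, s3, s5, s6}, s6→{s3}; now {s1, s2, s3, s4, s5, s6}.
Read 'b': s1→{s1, s5, s6}, s2→{s3}, s3→∅, s4→{s4, s5}, s5→{s6}, s6→{s2, s3}; now {s1, s2, s3, s4, s5, s6}.
Read 'a': s1→{s2, s4}, s2→{s1, s5, s6}, s3→{s5}, s4→{s4}, s5→{s1, s3, s5, s6}, s6→{s3}; now {s1, s2, s3, s4, s5, s6}.
Read 'a': s1→{s2, s4}, s2→{s1, s5, s6}, s3→{s5}, s4→{s4}, s5→{s1, s3, s5, s6}, s6→{s3}; now {s1, s2, s3, s4, s5, s6}.
Read 'b': s1→{s1, s5, s6}, s2→{s3}, s3→∅, s4→{s4, s5}, s5→{s6}, s6→{s2, s3}; now {s1, s2, s3, s4, s5, s6}.
Read 'b': s1→{s1, s5, s6}, s2→{s3}, s3→∅, s4→{s4, s5}, s5→{s6}, s6→{s2, s3}; now {s1, s2, s3, s4, s5, s6}.
That set has 6 states.

6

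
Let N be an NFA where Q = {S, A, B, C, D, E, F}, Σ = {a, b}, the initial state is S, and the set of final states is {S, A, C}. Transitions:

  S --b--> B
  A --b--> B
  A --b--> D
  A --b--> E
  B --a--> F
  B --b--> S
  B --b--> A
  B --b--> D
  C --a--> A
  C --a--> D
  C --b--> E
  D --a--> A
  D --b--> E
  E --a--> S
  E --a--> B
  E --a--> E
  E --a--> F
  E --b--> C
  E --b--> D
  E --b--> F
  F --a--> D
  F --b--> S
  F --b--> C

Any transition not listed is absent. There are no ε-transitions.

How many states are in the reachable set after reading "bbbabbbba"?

6

Start in {S}.
Read 'b': S→{B}; now {B}.
Read 'b': B→{S, A, D}; now {S, A, D}.
Read 'b': S→{B}, A→{B, D, E}, D→{E}; now {B, D, E}.
Read 'a': B→{F}, D→{A}, E→{S, B, E, F}; now {S, A, B, E, F}.
Read 'b': S→{B}, A→{B, D, E}, B→{S, A, D}, E→{C, D, F}, F→{S, C}; now {S, A, B, C, D, E, F}.
Read 'b': S→{B}, A→{B, D, E}, B→{S, A, D}, C→{E}, D→{E}, E→{C, D, F}, F→{S, C}; now {S, A, B, C, D, E, F}.
Read 'b': S→{B}, A→{B, D, E}, B→{S, A, D}, C→{E}, D→{E}, E→{C, D, F}, F→{S, C}; now {S, A, B, C, D, E, F}.
Read 'b': S→{B}, A→{B, D, E}, B→{S, A, D}, C→{E}, D→{E}, E→{C, D, F}, F→{S, C}; now {S, A, B, C, D, E, F}.
Read 'a': S→∅, A→∅, B→{F}, C→{A, D}, D→{A}, E→{S, B, E, F}, F→{D}; now {S, A, B, D, E, F}.
That set has 6 states.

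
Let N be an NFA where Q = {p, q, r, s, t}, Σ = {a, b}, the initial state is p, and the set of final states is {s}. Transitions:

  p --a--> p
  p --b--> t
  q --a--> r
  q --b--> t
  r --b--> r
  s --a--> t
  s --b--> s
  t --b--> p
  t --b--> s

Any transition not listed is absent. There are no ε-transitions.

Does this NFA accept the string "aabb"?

Yes

Start in {p}.
Read 'a': {p} → {p}.
Read 'a': {p} → {p}.
Read 'b': {p} → {t}.
Read 'b': {t} → {p, s}.
The final set {p, s} contains the accepting state s.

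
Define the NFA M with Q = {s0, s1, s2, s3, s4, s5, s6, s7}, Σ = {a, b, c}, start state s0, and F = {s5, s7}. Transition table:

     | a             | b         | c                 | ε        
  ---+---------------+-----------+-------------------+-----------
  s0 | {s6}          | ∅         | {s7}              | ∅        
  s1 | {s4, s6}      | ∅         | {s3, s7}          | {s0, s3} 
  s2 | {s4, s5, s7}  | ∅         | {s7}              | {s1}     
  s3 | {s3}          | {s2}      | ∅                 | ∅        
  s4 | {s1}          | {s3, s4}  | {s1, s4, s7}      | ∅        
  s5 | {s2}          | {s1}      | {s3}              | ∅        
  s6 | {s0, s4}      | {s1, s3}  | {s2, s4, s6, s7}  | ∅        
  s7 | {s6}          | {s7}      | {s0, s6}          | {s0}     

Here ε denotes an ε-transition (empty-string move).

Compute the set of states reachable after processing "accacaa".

Start in {s0}.
Read 'a': s0→{s6}; now {s6}.
Read 'c': s6→{s2, s4, s6, s7}; union {s2, s4, s6, s7}; ε-closure = {s0, s1, s2, s3, s4, s6, s7}.
Read 'c': s0→{s7}, s1→{s3, s7}, s2→{s7}, s3→∅, s4→{s1, s4, s7}, s6→{s2, s4, s6, s7}, s7→{s0, s6}; now {s0, s1, s2, s3, s4, s6, s7}.
Read 'a': s0→{s6}, s1→{s4, s6}, s2→{s4, s5, s7}, s3→{s3}, s4→{s1}, s6→{s0, s4}, s7→{s6}; now {s0, s1, s3, s4, s5, s6, s7}.
Read 'c': s0→{s7}, s1→{s3, s7}, s3→∅, s4→{s1, s4, s7}, s5→{s3}, s6→{s2, s4, s6, s7}, s7→{s0, s6}; now {s0, s1, s2, s3, s4, s6, s7}.
Read 'a': s0→{s6}, s1→{s4, s6}, s2→{s4, s5, s7}, s3→{s3}, s4→{s1}, s6→{s0, s4}, s7→{s6}; now {s0, s1, s3, s4, s5, s6, s7}.
Read 'a': s0→{s6}, s1→{s4, s6}, s3→{s3}, s4→{s1}, s5→{s2}, s6→{s0, s4}, s7→{s6}; now {s0, s1, s2, s3, s4, s6}.

{s0, s1, s2, s3, s4, s6}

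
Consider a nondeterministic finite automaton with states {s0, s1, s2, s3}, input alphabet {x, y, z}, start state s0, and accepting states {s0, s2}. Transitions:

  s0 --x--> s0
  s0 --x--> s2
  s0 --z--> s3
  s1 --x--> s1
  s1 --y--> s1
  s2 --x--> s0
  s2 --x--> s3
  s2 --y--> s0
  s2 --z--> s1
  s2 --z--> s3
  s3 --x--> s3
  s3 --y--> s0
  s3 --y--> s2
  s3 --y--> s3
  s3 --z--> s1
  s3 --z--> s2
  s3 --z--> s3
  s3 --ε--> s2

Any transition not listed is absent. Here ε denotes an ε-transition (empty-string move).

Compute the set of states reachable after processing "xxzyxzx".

Start in {s0}.
Read 'x': {s0} → {s0, s2}.
Read 'x': {s0, s2} → {s0, s2, s3}.
Read 'z': {s0, s2, s3} → {s1, s2, s3}.
Read 'y': {s1, s2, s3} → {s0, s1, s2, s3}.
Read 'x': {s0, s1, s2, s3} → {s0, s1, s2, s3}.
Read 'z': {s0, s1, s2, s3} → {s1, s2, s3}.
Read 'x': {s1, s2, s3} → {s0, s1, s2, s3}.

{s0, s1, s2, s3}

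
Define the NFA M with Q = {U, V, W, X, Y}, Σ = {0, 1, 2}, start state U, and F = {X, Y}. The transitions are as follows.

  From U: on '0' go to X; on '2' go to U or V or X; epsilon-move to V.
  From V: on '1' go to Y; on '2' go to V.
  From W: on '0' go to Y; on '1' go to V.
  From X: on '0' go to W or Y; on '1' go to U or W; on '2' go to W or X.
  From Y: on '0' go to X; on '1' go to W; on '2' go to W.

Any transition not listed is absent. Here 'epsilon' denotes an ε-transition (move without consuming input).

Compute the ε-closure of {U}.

{U, V}

Begin with {U}.
ε-move U → V; add V.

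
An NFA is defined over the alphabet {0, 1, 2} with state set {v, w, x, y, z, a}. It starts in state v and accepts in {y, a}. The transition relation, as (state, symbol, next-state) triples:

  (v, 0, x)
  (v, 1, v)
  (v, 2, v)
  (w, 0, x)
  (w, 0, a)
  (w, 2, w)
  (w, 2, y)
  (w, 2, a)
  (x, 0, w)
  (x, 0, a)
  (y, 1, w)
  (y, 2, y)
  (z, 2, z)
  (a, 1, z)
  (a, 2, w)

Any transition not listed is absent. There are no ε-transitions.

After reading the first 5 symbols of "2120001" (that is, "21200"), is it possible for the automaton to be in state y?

No

Start in {v}.
Read '2': {v} → {v}.
Read '1': {v} → {v}.
Read '2': {v} → {v}.
Read '0': {v} → {x}.
Read '0': {x} → {w, a}.
State y is not in {w, a}.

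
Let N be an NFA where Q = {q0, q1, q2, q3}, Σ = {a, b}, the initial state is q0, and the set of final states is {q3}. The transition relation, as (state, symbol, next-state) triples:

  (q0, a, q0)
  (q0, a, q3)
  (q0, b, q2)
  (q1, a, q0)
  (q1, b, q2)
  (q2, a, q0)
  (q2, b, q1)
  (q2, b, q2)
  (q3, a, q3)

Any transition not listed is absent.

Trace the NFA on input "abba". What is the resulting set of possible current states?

{q0}

Start in {q0}.
Read 'a': q0→{q0, q3}; now {q0, q3}.
Read 'b': q0→{q2}, q3→∅; now {q2}.
Read 'b': q2→{q1, q2}; now {q1, q2}.
Read 'a': q1→{q0}, q2→{q0}; now {q0}.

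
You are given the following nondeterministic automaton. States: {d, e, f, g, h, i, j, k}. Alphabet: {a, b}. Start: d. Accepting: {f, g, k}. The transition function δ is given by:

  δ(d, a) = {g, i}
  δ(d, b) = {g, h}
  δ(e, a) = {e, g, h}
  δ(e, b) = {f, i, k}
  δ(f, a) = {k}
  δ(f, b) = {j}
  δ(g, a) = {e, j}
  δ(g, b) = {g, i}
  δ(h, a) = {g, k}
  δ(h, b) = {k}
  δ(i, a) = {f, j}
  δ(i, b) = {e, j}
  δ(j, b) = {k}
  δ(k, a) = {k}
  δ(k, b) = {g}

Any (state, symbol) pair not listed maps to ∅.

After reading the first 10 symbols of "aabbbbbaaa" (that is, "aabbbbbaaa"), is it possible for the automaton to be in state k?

Start in {d}.
Read 'a': {d} → {g, i}.
Read 'a': {g, i} → {e, f, j}.
Read 'b': {e, f, j} → {f, i, j, k}.
Read 'b': {f, i, j, k} → {e, g, j, k}.
Read 'b': {e, g, j, k} → {f, g, i, k}.
Read 'b': {f, g, i, k} → {e, g, i, j}.
Read 'b': {e, g, i, j} → {e, f, g, i, j, k}.
Read 'a': {e, f, g, i, j, k} → {e, f, g, h, j, k}.
Read 'a': {e, f, g, h, j, k} → {e, g, h, j, k}.
Read 'a': {e, g, h, j, k} → {e, g, h, j, k}.
State k is in {e, g, h, j, k}.

Yes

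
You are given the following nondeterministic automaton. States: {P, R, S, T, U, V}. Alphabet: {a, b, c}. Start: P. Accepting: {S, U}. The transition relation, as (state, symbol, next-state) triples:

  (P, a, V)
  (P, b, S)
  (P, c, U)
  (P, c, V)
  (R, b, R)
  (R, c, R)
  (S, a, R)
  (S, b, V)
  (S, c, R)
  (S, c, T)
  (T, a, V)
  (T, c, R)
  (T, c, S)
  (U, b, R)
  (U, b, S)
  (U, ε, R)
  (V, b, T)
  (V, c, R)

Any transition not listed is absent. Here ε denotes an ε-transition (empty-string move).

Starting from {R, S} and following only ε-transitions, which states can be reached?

Begin with {R, S}.
No ε-moves leave this set, so the closure equals the set itself.

{R, S}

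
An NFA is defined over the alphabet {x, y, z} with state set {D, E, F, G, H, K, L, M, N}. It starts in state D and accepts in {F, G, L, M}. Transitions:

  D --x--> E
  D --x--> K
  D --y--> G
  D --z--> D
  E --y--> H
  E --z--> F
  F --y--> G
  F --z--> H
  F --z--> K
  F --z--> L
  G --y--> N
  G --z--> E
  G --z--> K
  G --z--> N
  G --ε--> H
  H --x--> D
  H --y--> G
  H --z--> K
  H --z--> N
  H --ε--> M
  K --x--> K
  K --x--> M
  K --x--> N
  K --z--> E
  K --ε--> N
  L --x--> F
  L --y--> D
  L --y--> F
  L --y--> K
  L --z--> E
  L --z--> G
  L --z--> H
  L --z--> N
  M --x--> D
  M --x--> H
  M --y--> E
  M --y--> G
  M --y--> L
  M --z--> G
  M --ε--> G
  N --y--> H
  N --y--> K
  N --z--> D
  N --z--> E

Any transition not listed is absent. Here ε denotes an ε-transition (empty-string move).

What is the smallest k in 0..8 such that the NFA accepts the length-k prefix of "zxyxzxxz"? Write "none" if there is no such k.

3

Start in {D}.
Read 'z': {D} → {D}.
Read 'x': {D} → {E, K, N}.
Read 'y': {E, K, N} → {G, H, K, M, N}.
None of the earlier sets intersect F, but {G, H, K, M, N} does.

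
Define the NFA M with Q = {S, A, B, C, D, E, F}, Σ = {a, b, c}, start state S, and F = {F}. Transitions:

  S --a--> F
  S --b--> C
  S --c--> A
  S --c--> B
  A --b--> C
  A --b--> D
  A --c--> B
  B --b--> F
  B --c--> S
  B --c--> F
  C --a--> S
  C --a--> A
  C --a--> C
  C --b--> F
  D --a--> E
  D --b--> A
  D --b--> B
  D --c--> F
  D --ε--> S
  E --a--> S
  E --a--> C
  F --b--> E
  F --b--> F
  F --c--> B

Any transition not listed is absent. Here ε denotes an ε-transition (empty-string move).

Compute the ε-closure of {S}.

{S}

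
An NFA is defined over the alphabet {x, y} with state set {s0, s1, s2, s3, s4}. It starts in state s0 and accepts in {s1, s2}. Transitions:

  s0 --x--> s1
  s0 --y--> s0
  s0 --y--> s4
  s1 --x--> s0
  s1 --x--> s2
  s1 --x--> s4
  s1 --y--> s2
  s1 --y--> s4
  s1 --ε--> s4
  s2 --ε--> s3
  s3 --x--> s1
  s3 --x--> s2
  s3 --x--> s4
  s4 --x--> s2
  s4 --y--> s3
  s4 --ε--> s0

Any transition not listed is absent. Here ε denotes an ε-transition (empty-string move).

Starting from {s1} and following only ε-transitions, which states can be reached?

{s0, s1, s4}

Begin with {s1}.
ε-move s1 → s4; add s4.
ε-move s4 → s0; add s0.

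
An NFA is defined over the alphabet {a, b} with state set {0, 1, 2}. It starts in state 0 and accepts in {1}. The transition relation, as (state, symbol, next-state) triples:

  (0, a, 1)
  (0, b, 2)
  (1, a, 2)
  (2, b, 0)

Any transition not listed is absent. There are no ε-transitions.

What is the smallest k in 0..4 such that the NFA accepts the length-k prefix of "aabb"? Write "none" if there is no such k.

1

Start in {0}.
Read 'a': {0} → {1}.
None of the earlier sets intersect F, but {1} does.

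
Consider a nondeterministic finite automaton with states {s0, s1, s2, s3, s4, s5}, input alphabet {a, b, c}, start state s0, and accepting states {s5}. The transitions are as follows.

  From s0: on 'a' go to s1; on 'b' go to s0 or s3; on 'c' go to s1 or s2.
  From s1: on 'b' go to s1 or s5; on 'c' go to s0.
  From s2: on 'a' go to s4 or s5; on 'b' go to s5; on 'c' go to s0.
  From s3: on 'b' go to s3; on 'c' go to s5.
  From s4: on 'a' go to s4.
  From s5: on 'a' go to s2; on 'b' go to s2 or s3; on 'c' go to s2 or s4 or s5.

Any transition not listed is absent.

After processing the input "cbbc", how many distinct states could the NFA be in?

4

Start in {s0}.
Read 'c': {s0} → {s1, s2}.
Read 'b': {s1, s2} → {s1, s5}.
Read 'b': {s1, s5} → {s1, s2, s3, s5}.
Read 'c': {s1, s2, s3, s5} → {s0, s2, s4, s5}.
That set has 4 states.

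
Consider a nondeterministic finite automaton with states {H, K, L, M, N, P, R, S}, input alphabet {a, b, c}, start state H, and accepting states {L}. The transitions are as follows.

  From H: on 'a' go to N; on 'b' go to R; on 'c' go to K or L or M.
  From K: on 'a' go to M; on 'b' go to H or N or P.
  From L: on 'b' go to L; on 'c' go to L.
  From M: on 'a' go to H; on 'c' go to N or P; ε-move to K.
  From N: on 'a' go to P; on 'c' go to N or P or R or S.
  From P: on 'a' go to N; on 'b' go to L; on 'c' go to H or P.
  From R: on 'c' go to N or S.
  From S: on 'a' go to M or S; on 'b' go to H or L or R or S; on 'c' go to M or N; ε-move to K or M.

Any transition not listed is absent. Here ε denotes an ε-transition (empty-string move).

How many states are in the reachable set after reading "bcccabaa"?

6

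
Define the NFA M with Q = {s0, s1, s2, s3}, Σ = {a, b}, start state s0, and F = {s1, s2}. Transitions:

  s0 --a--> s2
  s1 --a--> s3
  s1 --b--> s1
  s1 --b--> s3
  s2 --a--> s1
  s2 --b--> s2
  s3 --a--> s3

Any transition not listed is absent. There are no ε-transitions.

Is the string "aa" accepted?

Yes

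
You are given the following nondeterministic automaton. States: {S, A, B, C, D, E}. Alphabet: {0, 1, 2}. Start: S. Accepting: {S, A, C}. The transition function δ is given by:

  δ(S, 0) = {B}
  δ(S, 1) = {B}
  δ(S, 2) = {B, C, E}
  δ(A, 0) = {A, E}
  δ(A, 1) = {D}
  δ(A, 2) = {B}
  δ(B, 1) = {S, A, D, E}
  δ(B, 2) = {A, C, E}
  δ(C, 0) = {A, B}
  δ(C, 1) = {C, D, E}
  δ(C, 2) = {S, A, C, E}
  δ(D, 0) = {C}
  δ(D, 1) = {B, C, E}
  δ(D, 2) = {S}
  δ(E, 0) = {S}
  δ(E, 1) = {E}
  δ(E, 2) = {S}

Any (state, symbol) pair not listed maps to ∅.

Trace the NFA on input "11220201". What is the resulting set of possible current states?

{S, A, B, D, E}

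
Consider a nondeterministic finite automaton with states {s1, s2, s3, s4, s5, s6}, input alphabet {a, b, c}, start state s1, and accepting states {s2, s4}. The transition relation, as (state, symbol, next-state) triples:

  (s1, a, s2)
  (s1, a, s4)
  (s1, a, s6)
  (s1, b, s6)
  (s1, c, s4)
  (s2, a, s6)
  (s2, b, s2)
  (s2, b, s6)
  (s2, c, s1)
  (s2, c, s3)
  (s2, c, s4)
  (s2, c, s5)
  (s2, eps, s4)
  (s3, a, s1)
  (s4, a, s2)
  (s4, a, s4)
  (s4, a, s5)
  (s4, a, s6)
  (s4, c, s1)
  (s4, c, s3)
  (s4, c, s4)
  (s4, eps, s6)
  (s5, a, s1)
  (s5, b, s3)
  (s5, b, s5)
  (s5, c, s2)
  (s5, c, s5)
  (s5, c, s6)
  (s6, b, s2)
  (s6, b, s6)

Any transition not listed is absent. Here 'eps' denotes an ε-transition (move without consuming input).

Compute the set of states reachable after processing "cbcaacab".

Start in {s1}.
Read 'c': s1→{s4}; union {s4}; ε-closure = {s4, s6}.
Read 'b': s4→∅, s6→{s2, s6}; union {s2, s6}; ε-closure = {s2, s4, s6}.
Read 'c': s2→{s1, s3, s4, s5}, s4→{s1, s3, s4}, s6→∅; union {s1, s3, s4, s5}; ε-closure = {s1, s3, s4, s5, s6}.
Read 'a': s1→{s2, s4, s6}, s3→{s1}, s4→{s2, s4, s5, s6}, s5→{s1}, s6→∅; now {s1, s2, s4, s5, s6}.
Read 'a': s1→{s2, s4, s6}, s2→{s6}, s4→{s2, s4, s5, s6}, s5→{s1}, s6→∅; now {s1, s2, s4, s5, s6}.
Read 'c': s1→{s4}, s2→{s1, s3, s4, s5}, s4→{s1, s3, s4}, s5→{s2, s5, s6}, s6→∅; now {s1, s2, s3, s4, s5, s6}.
Read 'a': s1→{s2, s4, s6}, s2→{s6}, s3→{s1}, s4→{s2, s4, s5, s6}, s5→{s1}, s6→∅; now {s1, s2, s4, s5, s6}.
Read 'b': s1→{s6}, s2→{s2, s6}, s4→∅, s5→{s3, s5}, s6→{s2, s6}; union {s2, s3, s5, s6}; ε-closure = {s2, s3, s4, s5, s6}.

{s2, s3, s4, s5, s6}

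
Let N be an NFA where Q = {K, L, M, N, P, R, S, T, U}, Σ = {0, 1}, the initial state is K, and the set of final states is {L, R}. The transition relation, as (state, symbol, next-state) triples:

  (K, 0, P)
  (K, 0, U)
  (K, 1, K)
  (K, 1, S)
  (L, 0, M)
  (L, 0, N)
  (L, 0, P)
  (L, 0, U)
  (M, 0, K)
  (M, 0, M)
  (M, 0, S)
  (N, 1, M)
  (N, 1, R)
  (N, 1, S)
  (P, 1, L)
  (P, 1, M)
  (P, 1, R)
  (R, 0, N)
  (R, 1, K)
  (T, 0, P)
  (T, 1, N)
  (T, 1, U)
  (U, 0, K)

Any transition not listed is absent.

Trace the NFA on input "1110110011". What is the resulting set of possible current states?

{K, S}

Start in {K}.
Read '1': K→{K, S}; now {K, S}.
Read '1': K→{K, S}, S→∅; now {K, S}.
Read '1': K→{K, S}, S→∅; now {K, S}.
Read '0': K→{P, U}, S→∅; now {P, U}.
Read '1': P→{L, M, R}, U→∅; now {L, M, R}.
Read '1': L→∅, M→∅, R→{K}; now {K}.
Read '0': K→{P, U}; now {P, U}.
Read '0': P→∅, U→{K}; now {K}.
Read '1': K→{K, S}; now {K, S}.
Read '1': K→{K, S}, S→∅; now {K, S}.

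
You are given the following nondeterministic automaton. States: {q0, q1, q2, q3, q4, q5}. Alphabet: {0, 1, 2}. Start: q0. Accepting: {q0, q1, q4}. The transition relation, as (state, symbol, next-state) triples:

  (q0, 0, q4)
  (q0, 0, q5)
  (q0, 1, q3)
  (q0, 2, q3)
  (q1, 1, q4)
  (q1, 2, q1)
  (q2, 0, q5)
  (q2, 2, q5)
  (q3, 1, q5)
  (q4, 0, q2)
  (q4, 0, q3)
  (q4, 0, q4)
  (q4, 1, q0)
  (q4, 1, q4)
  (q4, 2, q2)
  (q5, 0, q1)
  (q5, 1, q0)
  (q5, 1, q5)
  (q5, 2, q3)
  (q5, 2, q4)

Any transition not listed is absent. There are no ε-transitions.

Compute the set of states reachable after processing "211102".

{q1, q2, q3, q4}

Start in {q0}.
Read '2': q0→{q3}; now {q3}.
Read '1': q3→{q5}; now {q5}.
Read '1': q5→{q0, q5}; now {q0, q5}.
Read '1': q0→{q3}, q5→{q0, q5}; now {q0, q3, q5}.
Read '0': q0→{q4, q5}, q3→∅, q5→{q1}; now {q1, q4, q5}.
Read '2': q1→{q1}, q4→{q2}, q5→{q3, q4}; now {q1, q2, q3, q4}.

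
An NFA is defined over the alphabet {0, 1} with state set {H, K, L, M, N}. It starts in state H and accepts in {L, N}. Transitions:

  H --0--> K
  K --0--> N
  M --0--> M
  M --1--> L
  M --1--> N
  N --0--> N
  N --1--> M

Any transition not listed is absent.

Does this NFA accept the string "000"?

Yes

Start in {H}.
Read '0': H→{K}; now {K}.
Read '0': K→{N}; now {N}.
Read '0': N→{N}; now {N}.
The final set {N} contains the accepting state N.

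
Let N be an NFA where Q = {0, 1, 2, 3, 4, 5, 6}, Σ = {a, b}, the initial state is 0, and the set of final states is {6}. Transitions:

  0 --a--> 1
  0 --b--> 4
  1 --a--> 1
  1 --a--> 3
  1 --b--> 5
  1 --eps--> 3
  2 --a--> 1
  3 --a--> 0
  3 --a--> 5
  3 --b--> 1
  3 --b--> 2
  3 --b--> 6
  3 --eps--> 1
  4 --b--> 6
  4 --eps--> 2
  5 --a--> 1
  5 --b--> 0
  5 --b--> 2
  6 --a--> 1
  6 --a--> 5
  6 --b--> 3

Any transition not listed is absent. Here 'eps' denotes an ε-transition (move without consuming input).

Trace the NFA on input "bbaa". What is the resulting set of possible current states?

{0, 1, 3, 5}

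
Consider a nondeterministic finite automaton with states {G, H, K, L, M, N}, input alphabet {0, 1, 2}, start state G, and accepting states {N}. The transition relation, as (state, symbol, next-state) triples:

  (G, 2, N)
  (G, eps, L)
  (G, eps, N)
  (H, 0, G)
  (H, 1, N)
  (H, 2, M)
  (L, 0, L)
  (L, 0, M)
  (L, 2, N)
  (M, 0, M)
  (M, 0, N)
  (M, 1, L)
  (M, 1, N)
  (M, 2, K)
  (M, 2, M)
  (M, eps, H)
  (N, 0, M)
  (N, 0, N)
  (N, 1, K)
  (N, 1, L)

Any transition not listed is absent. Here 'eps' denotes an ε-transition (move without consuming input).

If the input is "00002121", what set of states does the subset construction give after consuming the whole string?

Start: ε-closure({G}) = {G, L, N}.
Read '0': {G, L, N} → {H, L, M, N}.
Read '0': {H, L, M, N} → {G, H, L, M, N}.
Read '0': {G, H, L, M, N} → {G, H, L, M, N}.
Read '0': {G, H, L, M, N} → {G, H, L, M, N}.
Read '2': {G, H, L, M, N} → {H, K, M, N}.
Read '1': {H, K, M, N} → {K, L, N}.
Read '2': {K, L, N} → {N}.
Read '1': {N} → {K, L}.

{K, L}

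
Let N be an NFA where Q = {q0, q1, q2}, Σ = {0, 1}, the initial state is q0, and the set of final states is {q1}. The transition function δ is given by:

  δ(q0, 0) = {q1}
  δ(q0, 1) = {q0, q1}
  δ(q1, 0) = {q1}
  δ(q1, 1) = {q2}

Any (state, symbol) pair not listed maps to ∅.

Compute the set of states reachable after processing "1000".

{q1}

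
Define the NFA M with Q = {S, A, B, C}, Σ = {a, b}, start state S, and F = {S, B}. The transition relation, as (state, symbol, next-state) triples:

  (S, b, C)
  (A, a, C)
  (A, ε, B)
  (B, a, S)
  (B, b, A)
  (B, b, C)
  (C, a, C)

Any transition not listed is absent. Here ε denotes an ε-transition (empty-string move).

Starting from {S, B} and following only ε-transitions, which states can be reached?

Begin with {S, B}.
No ε-moves leave this set, so the closure equals the set itself.

{S, B}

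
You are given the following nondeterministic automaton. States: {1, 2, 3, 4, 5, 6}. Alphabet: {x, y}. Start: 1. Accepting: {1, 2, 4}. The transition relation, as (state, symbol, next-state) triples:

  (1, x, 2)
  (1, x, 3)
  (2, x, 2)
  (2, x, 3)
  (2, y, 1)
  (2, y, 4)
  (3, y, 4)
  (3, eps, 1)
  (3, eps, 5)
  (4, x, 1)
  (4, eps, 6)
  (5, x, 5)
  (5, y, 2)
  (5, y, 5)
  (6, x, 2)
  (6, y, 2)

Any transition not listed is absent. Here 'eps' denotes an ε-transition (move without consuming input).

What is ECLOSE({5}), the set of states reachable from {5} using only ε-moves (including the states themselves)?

Begin with {5}.
No ε-moves leave this set, so the closure equals the set itself.

{5}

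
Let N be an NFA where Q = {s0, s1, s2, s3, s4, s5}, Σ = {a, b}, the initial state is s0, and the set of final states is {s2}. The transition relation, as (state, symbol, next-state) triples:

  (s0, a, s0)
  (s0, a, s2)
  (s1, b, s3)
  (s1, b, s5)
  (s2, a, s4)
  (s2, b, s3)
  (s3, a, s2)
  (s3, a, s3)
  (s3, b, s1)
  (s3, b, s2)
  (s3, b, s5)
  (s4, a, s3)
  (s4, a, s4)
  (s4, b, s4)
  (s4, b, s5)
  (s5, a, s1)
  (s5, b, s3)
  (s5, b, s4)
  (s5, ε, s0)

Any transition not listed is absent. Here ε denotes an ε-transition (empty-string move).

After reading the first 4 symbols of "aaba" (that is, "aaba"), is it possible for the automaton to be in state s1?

Yes

Start in {s0}.
Read 'a': {s0} → {s0, s2}.
Read 'a': {s0, s2} → {s0, s2, s4}.
Read 'b': {s0, s2, s4} → {s0, s3, s4, s5}.
Read 'a': {s0, s3, s4, s5} → {s0, s1, s2, s3, s4}.
State s1 is in {s0, s1, s2, s3, s4}.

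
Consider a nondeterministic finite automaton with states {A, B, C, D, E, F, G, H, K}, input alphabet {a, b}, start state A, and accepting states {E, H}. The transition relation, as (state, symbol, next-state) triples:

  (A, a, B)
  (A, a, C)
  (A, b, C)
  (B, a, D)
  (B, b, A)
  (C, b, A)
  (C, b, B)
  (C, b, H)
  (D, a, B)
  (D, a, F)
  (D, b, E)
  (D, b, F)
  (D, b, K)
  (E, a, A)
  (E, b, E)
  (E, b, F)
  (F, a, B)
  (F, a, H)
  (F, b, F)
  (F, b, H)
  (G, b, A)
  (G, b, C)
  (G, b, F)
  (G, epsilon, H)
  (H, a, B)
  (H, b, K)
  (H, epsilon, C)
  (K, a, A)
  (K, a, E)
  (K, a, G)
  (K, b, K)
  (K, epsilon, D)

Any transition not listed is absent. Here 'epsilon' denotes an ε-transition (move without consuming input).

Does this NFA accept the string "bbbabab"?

Yes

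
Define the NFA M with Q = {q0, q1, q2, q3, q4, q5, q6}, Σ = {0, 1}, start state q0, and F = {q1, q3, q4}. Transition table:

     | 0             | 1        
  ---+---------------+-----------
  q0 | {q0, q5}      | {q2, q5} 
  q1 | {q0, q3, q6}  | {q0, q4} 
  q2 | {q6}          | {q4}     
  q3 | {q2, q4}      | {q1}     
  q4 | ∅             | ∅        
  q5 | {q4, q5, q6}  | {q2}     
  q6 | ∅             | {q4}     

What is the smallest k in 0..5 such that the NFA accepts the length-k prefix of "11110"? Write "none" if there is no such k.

Start in {q0}.
Read '1': q0→{q2, q5}; now {q2, q5}.
Read '1': q2→{q4}, q5→{q2}; now {q2, q4}.
None of the earlier sets intersect F, but {q2, q4} does.

2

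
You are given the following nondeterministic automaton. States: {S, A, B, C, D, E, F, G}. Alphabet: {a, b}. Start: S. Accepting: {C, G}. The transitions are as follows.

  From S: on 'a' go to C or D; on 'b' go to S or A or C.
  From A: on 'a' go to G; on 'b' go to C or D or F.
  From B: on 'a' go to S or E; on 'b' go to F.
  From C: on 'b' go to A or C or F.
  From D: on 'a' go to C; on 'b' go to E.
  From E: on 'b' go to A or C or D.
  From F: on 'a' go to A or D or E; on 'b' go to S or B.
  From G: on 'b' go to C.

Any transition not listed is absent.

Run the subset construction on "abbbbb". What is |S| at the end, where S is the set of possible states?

Start in {S}.
Read 'a': {S} → {C, D}.
Read 'b': {C, D} → {A, C, E, F}.
Read 'b': {A, C, E, F} → {S, A, B, C, D, F}.
Read 'b': {S, A, B, C, D, F} → {S, A, B, C, D, E, F}.
Read 'b': {S, A, B, C, D, E, F} → {S, A, B, C, D, E, F}.
Read 'b': {S, A, B, C, D, E, F} → {S, A, B, C, D, E, F}.
That set has 7 states.

7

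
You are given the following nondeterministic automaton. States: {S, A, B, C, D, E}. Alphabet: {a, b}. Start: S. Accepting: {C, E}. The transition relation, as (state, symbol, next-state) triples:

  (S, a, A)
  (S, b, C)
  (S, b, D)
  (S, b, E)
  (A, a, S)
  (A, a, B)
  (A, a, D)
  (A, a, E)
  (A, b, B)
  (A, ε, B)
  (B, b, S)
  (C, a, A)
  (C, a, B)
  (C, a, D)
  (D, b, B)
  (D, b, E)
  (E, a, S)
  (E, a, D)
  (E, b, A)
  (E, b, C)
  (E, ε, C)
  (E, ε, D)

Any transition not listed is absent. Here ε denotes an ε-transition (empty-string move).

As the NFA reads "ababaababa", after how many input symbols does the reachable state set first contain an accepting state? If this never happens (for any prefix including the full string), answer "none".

6

Start in {S}.
Read 'a': {S} → {A, B}.
Read 'b': {A, B} → {S, B}.
Read 'a': {S, B} → {A, B}.
Read 'b': {A, B} → {S, B}.
Read 'a': {S, B} → {A, B}.
Read 'a': {A, B} → {S, B, C, D, E}.
None of the earlier sets intersect F, but {S, B, C, D, E} does.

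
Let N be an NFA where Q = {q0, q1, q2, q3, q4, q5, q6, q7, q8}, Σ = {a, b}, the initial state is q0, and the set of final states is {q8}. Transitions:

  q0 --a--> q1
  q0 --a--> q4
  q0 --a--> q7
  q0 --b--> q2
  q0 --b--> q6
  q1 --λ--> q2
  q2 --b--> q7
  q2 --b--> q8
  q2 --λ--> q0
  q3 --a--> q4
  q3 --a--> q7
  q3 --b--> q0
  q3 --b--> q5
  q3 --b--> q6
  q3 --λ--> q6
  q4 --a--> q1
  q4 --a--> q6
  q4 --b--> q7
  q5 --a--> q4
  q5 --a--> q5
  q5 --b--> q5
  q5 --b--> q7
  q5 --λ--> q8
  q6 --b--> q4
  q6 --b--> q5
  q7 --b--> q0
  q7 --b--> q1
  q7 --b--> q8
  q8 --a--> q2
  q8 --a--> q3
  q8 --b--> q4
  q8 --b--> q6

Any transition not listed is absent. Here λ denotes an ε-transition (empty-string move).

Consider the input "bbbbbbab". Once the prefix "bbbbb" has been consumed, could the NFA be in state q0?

Start in {q0}.
Read 'b': {q0} → {q0, q2, q6}.
Read 'b': {q0, q2, q6} → {q0, q2, q4, q5, q6, q7, q8}.
Read 'b': {q0, q2, q4, q5, q6, q7, q8} → {q0, q1, q2, q4, q5, q6, q7, q8}.
Read 'b': {q0, q1, q2, q4, q5, q6, q7, q8} → {q0, q1, q2, q4, q5, q6, q7, q8}.
Read 'b': {q0, q1, q2, q4, q5, q6, q7, q8} → {q0, q1, q2, q4, q5, q6, q7, q8}.
State q0 is in {q0, q1, q2, q4, q5, q6, q7, q8}.

Yes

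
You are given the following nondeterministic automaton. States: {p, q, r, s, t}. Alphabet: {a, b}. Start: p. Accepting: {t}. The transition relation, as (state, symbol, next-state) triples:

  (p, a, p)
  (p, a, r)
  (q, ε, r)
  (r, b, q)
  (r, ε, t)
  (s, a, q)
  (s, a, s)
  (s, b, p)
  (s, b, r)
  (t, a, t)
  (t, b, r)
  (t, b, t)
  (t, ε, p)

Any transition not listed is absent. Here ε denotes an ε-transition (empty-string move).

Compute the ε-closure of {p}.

Begin with {p}.
No ε-moves leave this set, so the closure equals the set itself.

{p}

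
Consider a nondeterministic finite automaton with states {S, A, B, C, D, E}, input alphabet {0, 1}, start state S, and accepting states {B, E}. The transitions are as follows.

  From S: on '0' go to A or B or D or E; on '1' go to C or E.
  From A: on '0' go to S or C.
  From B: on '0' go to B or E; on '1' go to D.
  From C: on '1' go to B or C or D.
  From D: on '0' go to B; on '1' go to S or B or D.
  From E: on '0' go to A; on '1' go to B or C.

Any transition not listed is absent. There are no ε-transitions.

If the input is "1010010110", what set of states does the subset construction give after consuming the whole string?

Start in {S}.
Read '1': S→{C, E}; now {C, E}.
Read '0': C→∅, E→{A}; now {A}.
Read '1': A→∅; now ∅.
The set is empty and remains empty for the remaining 7 symbols.

∅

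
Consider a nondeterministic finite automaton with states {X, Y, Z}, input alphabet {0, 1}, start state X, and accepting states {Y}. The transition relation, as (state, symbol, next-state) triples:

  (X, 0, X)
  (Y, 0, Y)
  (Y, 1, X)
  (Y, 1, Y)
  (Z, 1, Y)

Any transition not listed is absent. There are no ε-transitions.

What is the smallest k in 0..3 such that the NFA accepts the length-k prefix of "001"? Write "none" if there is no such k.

none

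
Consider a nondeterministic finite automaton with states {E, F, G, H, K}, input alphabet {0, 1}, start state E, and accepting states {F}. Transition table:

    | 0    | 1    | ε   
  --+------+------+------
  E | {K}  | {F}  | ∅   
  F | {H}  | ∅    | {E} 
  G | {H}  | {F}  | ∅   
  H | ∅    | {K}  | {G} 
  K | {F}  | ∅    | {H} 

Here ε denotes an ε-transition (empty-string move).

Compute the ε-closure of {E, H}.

Begin with {E, H}.
ε-move H → G; add G.

{E, G, H}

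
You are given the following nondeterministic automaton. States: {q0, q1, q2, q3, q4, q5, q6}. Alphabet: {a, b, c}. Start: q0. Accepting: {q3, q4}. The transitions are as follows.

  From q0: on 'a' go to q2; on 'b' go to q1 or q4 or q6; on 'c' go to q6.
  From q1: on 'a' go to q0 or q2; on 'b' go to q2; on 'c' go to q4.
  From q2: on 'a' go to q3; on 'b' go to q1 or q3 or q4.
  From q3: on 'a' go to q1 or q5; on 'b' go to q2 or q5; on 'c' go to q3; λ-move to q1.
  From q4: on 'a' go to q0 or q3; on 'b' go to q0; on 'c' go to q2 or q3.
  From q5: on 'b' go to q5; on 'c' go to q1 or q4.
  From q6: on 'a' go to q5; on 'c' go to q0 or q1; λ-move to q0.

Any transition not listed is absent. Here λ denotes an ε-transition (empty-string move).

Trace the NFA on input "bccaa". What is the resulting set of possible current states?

{q0, q1, q2, q3, q5}

Start in {q0}.
Read 'b': {q0} → {q0, q1, q4, q6}.
Read 'c': {q0, q1, q4, q6} → {q0, q1, q2, q3, q4, q6}.
Read 'c': {q0, q1, q2, q3, q4, q6} → {q0, q1, q2, q3, q4, q6}.
Read 'a': {q0, q1, q2, q3, q4, q6} → {q0, q1, q2, q3, q5}.
Read 'a': {q0, q1, q2, q3, q5} → {q0, q1, q2, q3, q5}.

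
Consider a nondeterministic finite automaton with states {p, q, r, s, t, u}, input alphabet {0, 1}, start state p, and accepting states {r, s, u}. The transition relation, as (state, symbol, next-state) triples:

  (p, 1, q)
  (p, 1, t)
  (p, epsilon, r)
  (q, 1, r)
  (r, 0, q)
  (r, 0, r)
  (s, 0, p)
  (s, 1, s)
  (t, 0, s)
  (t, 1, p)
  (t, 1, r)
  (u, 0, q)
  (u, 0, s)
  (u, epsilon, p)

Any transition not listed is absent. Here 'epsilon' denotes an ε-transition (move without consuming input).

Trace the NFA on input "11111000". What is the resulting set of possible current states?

{q, r}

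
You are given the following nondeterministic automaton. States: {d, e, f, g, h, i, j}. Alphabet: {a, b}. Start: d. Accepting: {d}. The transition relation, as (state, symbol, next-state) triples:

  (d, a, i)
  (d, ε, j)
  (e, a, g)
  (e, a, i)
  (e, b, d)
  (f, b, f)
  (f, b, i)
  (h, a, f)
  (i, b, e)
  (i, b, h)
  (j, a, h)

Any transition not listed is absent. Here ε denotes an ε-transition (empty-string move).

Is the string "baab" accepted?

No

Start: ε-closure({d}) = {d, j}.
Read 'b': {d, j} → ∅.
The set is empty and remains empty for the remaining 3 symbols.
The final set ∅ contains no accepting state.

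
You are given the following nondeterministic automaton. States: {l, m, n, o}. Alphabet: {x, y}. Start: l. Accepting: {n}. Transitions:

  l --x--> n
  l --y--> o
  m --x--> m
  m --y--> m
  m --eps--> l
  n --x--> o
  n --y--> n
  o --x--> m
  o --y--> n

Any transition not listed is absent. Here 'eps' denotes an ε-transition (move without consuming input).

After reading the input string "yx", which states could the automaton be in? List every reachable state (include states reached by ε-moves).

{l, m}

Start in {l}.
Read 'y': {l} → {o}.
Read 'x': {o} → {l, m}.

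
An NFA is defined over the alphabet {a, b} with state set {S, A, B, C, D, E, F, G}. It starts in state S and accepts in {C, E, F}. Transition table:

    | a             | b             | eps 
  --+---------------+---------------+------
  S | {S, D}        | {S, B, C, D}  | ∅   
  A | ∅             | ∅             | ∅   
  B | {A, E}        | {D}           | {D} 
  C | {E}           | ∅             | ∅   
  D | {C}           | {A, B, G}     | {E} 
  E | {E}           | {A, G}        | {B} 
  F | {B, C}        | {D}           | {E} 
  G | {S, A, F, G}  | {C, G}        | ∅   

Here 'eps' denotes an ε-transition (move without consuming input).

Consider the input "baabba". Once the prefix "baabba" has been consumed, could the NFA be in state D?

Start in {S}.
Read 'b': S→{S, B, C, D}; union {S, B, C, D}; ε-closure = {S, B, C, D, E}.
Read 'a': S→{S, D}, B→{A, E}, C→{E}, D→{C}, E→{E}; union {S, A, C, D, E}; ε-closure = {S, A, B, C, D, E}.
Read 'a': S→{S, D}, A→∅, B→{A, E}, C→{E}, D→{C}, E→{E}; union {S, A, C, D, E}; ε-closure = {S, A, B, C, D, E}.
Read 'b': S→{S, B, C, D}, A→∅, B→{D}, C→∅, D→{A, B, G}, E→{A, G}; union {S, A, B, C, D, G}; ε-closure = {S, A, B, C, D, E, G}.
Read 'b': S→{S, B, C, D}, A→∅, B→{D}, C→∅, D→{A, B, G}, E→{A, G}, G→{C, G}; union {S, A, B, C, D, G}; ε-closure = {S, A, B, C, D, E, G}.
Read 'a': S→{S, D}, A→∅, B→{A, E}, C→{E}, D→{C}, E→{E}, G→{S, A, F, G}; union {S, A, C, D, E, F, G}; ε-closure = {S, A, B, C, D, E, F, G}.
State D is in {S, A, B, C, D, E, F, G}.

Yes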